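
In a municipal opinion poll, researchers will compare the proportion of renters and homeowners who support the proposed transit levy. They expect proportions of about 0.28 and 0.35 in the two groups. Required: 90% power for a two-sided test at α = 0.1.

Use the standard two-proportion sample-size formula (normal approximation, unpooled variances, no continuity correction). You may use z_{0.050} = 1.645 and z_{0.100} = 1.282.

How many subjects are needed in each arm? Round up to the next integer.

n = (z_{α/2} + z_β)² · [p₁(1−p₁) + p₂(1−p₂)] / (p₁ − p₂)²
  = (1.645 + 1.282)² · (0.28·0.72 + 0.35·0.65) / (-0.07)²
  = (2.927)² · (0.2016 + 0.2275) / 0.0049
  = 8.5673 · 0.4291 / 0.0049
  = 750.25
Round up → n = 751 per group.

n = 751 per group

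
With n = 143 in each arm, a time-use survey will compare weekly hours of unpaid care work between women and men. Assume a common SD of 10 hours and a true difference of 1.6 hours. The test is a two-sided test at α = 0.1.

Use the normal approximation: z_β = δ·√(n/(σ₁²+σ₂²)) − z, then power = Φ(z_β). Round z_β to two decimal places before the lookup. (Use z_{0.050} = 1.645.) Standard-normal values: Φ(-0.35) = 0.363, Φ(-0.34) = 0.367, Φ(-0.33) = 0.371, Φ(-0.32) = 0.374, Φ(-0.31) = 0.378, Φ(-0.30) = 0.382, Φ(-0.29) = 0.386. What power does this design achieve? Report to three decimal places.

z_β = δ·√(n/(σ₁²+σ₂²)) − z_{α/2}
    = 1.6 · √(143/200) − 1.645
    = 1.6 · 0.84558 − 1.645
    = 1.3529 − 1.645 = -0.2921 → -0.29
Power = Φ(-0.29) = 0.386.

Power ≈ 0.386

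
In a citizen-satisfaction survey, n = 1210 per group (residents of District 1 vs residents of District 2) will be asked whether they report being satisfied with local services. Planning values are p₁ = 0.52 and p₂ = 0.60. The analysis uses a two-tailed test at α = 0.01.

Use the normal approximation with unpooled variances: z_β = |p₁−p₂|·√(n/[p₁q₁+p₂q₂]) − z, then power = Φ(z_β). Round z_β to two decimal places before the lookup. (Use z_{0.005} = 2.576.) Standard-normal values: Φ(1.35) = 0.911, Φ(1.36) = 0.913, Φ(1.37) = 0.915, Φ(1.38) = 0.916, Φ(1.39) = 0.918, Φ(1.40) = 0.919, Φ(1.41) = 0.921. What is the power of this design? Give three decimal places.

z_β = |p₁−p₂|·√(n/[p₁q₁+p₂q₂]) − z_{α/2}
    = 0.08 · √(1210/0.4896) − 2.576
    = 0.08 · 49.7132 − 2.576
    = 3.9771 − 2.576 = 1.4011 → 1.40
Power = Φ(1.40) = 0.919.

Power ≈ 0.919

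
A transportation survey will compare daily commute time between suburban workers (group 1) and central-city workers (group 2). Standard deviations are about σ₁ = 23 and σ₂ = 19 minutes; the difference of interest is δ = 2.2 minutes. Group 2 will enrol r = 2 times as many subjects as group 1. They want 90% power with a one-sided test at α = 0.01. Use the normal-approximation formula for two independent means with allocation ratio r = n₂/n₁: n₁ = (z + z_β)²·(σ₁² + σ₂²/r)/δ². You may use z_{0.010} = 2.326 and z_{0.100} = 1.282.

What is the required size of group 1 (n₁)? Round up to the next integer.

n₁ = (z_α + z_β)² · (σ₁² + σ₂²/r) / δ²
   = (2.326 + 1.282)² · (23² + 19²/2) / 2.2²
   = 13.0177 · (529 + 180.5) / 4.84
   = 13.0177 · 709.5 / 4.84
   = 1908.27
Round up → n₁ = 1909; n₂ = r·n₁ = 2 × 1909 = 3818.

n₁ = 1909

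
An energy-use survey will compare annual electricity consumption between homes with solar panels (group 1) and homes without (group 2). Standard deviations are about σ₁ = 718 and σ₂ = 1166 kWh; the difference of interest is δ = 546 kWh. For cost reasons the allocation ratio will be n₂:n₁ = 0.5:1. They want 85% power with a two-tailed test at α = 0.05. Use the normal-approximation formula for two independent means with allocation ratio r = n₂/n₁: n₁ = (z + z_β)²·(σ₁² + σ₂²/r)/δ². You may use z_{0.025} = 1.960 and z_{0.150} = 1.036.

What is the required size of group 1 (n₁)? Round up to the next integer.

n₁ = 98

n₁ = (z_{α/2} + z_β)² · (σ₁² + σ₂²/r) / δ²
   = (1.960 + 1.036)² · (718² + 1166²/0.5) / 546²
   = 8.9760 · (515524 + 2719112) / 298116
   = 8.9760 · 3234636 / 298116
   = 97.39
Round up → n₁ = 98; n₂ = r·n₁ = 0.5 × 98 = 49.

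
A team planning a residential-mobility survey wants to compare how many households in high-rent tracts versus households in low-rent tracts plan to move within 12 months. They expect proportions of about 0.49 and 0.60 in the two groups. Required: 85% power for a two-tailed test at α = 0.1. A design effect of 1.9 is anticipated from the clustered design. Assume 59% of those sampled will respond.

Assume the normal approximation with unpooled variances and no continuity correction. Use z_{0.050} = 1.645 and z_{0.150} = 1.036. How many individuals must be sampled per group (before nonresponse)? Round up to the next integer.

n = (z_{α/2} + z_β)² · [p₁(1−p₁) + p₂(1−p₂)] / (p₁ − p₂)²
  = (1.645 + 1.036)² · (0.49·0.51 + 0.60·0.40) / (-0.11)²
  = (2.681)² · (0.2499 + 0.2400) / 0.0121
  = 7.1878 · 0.4899 / 0.0121
  = 291.02
Design effect: 1.9 × 291.02 = 552.93.
Adjust for 59% response: 552.93 / 0.59 = 937.17.
Round up → n = 938 per group.

n = 938 per group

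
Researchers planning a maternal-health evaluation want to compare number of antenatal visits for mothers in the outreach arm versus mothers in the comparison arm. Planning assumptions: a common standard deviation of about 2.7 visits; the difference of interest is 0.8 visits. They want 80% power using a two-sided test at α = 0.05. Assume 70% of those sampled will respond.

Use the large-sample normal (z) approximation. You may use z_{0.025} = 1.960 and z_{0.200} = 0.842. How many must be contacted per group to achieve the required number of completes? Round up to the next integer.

n = 256 per group

n = (z_{α/2} + z_β)² · (σ₁² + σ₂²) / δ²
  = (1.960 + 0.842)² · (2·2.7² = 14.58) / 0.8²
  = 7.8512 · 14.58 / 0.64
  = 178.86
Adjust for 70% response: 178.86 / 0.70 = 255.51.
Round up → n = 256 per group.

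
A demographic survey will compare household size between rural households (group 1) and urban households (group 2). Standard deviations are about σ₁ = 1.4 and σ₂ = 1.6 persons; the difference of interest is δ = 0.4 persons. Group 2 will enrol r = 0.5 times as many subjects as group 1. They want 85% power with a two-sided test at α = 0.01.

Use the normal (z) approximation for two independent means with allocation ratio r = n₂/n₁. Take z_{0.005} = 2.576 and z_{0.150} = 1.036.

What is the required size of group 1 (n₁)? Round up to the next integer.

n₁ = 578

n₁ = (z_{α/2} + z_β)² · (σ₁² + σ₂²/r) / δ²
   = (2.576 + 1.036)² · (1.4² + 1.6²/0.5) / 0.4²
   = 13.0465 · (1.96 + 5.12) / 0.16
   = 13.0465 · 7.08 / 0.16
   = 577.31
Round up → n₁ = 578; n₂ = r·n₁ = 0.5 × 578 = 289.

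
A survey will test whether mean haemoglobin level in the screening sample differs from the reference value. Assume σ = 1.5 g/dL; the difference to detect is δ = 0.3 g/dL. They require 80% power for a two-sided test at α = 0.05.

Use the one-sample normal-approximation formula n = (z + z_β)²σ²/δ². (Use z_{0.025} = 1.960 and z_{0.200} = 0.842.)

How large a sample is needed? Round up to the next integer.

n = (z_{α/2} + z_β)² · σ² / δ²
  = (1.960 + 0.842)² · 1.5² / 0.3²
  = 7.8512 · 2.25 / 0.09
  = 196.28
Round up → n = 197.

n = 197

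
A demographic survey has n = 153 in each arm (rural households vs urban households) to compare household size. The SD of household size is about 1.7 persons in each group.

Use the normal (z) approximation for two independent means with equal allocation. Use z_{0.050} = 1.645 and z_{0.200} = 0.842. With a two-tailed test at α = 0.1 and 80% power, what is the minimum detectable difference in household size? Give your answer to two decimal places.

Minimum detectable difference ≈ 0.48 persons

δ = (z_{α/2} + z_β) · √((σ₁²+σ₂²)/n)
  = (1.645 + 0.842) · √(5.78/153)
  = 2.487 · √0.03778
  = 2.487 · 0.1944
  = 0.4834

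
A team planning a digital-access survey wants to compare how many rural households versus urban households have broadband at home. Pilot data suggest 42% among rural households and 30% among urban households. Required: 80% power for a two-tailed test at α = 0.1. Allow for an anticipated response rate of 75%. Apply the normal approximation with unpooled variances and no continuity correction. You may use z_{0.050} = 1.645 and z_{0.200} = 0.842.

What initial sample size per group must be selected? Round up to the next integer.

n = (z_{α/2} + z_β)² · [p₁(1−p₁) + p₂(1−p₂)] / (p₁ − p₂)²
  = (1.645 + 0.842)² · (0.42·0.58 + 0.30·0.70) / (0.12)²
  = (2.487)² · (0.2436 + 0.2100) / 0.0144
  = 6.1852 · 0.4536 / 0.0144
  = 194.83
Adjust for 75% response: 194.83 / 0.75 = 259.78.
Round up → n = 260 per group.

n = 260 per group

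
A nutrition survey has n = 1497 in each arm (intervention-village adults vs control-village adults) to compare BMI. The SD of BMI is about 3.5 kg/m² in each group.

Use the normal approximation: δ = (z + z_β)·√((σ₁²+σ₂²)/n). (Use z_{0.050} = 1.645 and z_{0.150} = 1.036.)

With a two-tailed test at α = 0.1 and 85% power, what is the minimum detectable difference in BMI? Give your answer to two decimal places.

Minimum detectable difference ≈ 0.34 kg/m²

δ = (z_{α/2} + z_β) · √((σ₁²+σ₂²)/n)
  = (1.645 + 1.036) · √(24.5/1497)
  = 2.681 · √0.01637
  = 2.681 · 0.1279
  = 0.3430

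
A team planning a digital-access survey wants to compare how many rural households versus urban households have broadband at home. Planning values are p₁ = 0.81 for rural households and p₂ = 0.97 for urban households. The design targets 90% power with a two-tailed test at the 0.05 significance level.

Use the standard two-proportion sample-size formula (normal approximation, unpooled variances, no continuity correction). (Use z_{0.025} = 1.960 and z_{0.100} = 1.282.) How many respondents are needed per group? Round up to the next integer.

n = (z_{α/2} + z_β)² · [p₁(1−p₁) + p₂(1−p₂)] / (p₁ − p₂)²
  = (1.960 + 1.282)² · (0.81·0.19 + 0.97·0.03) / (-0.16)²
  = (3.242)² · (0.1539 + 0.0291) / 0.0256
  = 10.5106 · 0.1830 / 0.0256
  = 75.13
Round up → n = 76 per group.

n = 76 per group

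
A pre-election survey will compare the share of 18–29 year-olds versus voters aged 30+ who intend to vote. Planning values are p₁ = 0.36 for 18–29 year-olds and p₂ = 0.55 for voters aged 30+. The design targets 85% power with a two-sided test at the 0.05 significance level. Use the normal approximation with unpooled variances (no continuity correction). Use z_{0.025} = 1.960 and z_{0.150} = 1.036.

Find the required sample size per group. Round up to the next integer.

n = (z_{α/2} + z_β)² · [p₁(1−p₁) + p₂(1−p₂)] / (p₁ − p₂)²
  = (1.960 + 1.036)² · (0.36·0.64 + 0.55·0.45) / (-0.19)²
  = (2.996)² · (0.2304 + 0.2475) / 0.0361
  = 8.9760 · 0.4779 / 0.0361
  = 118.83
Round up → n = 119 per group.

n = 119 per group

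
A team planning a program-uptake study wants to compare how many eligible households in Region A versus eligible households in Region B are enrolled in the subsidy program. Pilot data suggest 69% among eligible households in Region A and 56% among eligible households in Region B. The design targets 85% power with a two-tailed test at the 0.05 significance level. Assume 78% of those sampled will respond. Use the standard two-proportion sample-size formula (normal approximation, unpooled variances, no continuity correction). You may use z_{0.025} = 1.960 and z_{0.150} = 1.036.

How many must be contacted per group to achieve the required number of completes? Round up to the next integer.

n = (z_{α/2} + z_β)² · [p₁(1−p₁) + p₂(1−p₂)] / (p₁ − p₂)²
  = (1.960 + 1.036)² · (0.69·0.31 + 0.56·0.44) / (0.13)²
  = (2.996)² · (0.2139 + 0.2464) / 0.0169
  = 8.9760 · 0.4603 / 0.0169
  = 244.48
Adjust for 78% response: 244.48 / 0.78 = 313.43.
Round up → n = 314 per group.

n = 314 per group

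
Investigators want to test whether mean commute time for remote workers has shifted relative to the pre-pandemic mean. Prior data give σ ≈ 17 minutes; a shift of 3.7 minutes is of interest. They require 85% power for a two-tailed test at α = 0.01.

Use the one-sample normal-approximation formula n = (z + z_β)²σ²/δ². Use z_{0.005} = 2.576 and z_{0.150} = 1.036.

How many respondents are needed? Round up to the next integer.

n = (z_{α/2} + z_β)² · σ² / δ²
  = (2.576 + 1.036)² · 17² / 3.7²
  = 13.0465 · 289 / 13.69
  = 275.42
Round up → n = 276.

n = 276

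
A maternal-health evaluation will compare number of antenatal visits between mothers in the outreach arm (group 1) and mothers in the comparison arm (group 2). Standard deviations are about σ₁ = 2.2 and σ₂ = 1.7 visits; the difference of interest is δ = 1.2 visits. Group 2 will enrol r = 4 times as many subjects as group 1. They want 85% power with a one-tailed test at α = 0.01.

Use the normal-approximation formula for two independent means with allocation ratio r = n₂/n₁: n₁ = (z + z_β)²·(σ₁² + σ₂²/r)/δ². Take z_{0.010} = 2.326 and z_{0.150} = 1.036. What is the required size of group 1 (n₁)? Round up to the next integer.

n₁ = (z_α + z_β)² · (σ₁² + σ₂²/r) / δ²
   = (2.326 + 1.036)² · (2.2² + 1.7²/4) / 1.2²
   = 11.3030 · (4.84 + 0.7225) / 1.44
   = 11.3030 · 5.5625 / 1.44
   = 43.66
Round up → n₁ = 44; n₂ = r·n₁ = 4 × 44 = 176.

n₁ = 44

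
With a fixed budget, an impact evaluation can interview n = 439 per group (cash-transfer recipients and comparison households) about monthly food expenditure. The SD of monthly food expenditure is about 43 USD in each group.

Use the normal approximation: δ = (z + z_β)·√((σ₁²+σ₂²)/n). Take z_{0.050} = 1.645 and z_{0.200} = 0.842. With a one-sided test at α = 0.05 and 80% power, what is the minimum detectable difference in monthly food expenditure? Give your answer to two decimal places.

δ = (z_α + z_β) · √((σ₁²+σ₂²)/n)
  = (1.645 + 0.842) · √(3698/439)
  = 2.487 · √8.4237
  = 2.487 · 2.9024
  = 7.2182

Minimum detectable difference ≈ 7.22 USD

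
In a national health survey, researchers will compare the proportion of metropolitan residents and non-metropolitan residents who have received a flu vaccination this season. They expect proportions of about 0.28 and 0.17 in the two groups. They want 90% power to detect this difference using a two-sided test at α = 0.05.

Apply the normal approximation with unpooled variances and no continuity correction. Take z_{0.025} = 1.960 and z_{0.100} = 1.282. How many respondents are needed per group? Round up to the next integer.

n = 298 per group

n = (z_{α/2} + z_β)² · [p₁(1−p₁) + p₂(1−p₂)] / (p₁ − p₂)²
  = (1.960 + 1.282)² · (0.28·0.72 + 0.17·0.83) / (0.11)²
  = (3.242)² · (0.2016 + 0.1411) / 0.0121
  = 10.5106 · 0.3427 / 0.0121
  = 297.68
Round up → n = 298 per group.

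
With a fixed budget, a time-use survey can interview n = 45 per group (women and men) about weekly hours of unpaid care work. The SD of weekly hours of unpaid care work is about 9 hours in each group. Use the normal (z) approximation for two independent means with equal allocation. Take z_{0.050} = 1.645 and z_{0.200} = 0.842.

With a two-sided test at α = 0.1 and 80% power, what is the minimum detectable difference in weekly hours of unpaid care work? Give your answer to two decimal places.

Minimum detectable difference ≈ 4.72 hours

δ = (z_{α/2} + z_β) · √((σ₁²+σ₂²)/n)
  = (1.645 + 0.842) · √(162/45)
  = 2.487 · √3.6
  = 2.487 · 1.8974
  = 4.7188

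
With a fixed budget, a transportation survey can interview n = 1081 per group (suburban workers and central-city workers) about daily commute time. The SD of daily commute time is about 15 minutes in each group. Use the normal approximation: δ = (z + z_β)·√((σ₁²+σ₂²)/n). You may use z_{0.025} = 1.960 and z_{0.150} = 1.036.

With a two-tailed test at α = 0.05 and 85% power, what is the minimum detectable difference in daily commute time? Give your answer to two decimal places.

Minimum detectable difference ≈ 1.93 minutes

δ = (z_{α/2} + z_β) · √((σ₁²+σ₂²)/n)
  = (1.960 + 1.036) · √(450/1081)
  = 2.996 · √0.41628
  = 2.996 · 0.6452
  = 1.9330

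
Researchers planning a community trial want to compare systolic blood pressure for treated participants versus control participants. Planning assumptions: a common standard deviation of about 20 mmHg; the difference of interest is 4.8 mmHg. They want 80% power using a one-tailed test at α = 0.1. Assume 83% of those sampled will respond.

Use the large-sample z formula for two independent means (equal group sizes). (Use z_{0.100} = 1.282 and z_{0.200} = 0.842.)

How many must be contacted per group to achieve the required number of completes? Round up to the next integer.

n = (z_α + z_β)² · (σ₁² + σ₂²) / δ²
  = (1.282 + 0.842)² · (2·20² = 800) / 4.8²
  = 4.5114 · 800 / 23.04
  = 156.65
Adjust for 83% response: 156.65 / 0.83 = 188.73.
Round up → n = 189 per group.

n = 189 per group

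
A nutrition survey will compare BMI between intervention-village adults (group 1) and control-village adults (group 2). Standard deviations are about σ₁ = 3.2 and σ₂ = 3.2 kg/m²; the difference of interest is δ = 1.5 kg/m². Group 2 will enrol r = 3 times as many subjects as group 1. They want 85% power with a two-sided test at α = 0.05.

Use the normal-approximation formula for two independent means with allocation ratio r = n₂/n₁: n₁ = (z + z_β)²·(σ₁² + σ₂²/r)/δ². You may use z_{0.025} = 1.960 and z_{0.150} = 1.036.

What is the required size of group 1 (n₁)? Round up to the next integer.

n₁ = 55

n₁ = (z_{α/2} + z_β)² · (σ₁² + σ₂²/r) / δ²
   = (1.960 + 1.036)² · (3.2² + 3.2²/3) / 1.5²
   = 8.9760 · (10.24 + 3.4133) / 2.25
   = 8.9760 · 13.6533 / 2.25
   = 54.47
Round up → n₁ = 55; n₂ = r·n₁ = 3 × 55 = 165.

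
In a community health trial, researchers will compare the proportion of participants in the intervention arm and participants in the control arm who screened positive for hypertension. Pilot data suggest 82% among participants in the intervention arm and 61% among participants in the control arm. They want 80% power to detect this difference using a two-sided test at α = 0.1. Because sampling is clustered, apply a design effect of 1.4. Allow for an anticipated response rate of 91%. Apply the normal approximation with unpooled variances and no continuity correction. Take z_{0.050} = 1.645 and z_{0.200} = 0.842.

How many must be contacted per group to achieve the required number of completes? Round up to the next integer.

n = 84 per group

n = (z_{α/2} + z_β)² · [p₁(1−p₁) + p₂(1−p₂)] / (p₁ − p₂)²
  = (1.645 + 0.842)² · (0.82·0.18 + 0.61·0.39) / (0.21)²
  = (2.487)² · (0.1476 + 0.2379) / 0.0441
  = 6.1852 · 0.3855 / 0.0441
  = 54.07
Design effect: 1.4 × 54.07 = 75.69.
Adjust for 91% response: 75.69 / 0.91 = 83.18.
Round up → n = 84 per group.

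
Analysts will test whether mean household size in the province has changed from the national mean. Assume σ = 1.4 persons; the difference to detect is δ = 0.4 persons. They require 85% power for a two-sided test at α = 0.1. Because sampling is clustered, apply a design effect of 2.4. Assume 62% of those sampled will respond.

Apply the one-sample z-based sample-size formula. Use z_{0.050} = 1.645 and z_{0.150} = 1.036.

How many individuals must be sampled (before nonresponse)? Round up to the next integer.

n = 341

n = (z_{α/2} + z_β)² · σ² / δ²
  = (1.645 + 1.036)² · 1.4² / 0.4²
  = 7.1878 · 1.96 / 0.16
  = 88.05
Design effect: 2.4 × 88.05 = 211.32.
Adjust for 62% response: 211.32 / 0.62 = 340.84.
Round up → n = 341.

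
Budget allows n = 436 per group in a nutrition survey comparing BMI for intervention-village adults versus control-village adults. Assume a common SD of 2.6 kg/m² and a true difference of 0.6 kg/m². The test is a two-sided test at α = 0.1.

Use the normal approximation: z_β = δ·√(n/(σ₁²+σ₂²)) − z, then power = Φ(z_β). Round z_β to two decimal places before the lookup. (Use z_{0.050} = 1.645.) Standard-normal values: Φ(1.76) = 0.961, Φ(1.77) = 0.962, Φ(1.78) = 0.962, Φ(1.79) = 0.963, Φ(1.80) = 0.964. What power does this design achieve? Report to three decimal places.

Power ≈ 0.961

z_β = δ·√(n/(σ₁²+σ₂²)) − z_{α/2}
    = 0.6 · √(436/13.52) − 1.645
    = 0.6 · 5.67878 − 1.645
    = 3.4073 − 1.645 = 1.7623 → 1.76
Power = Φ(1.76) = 0.961.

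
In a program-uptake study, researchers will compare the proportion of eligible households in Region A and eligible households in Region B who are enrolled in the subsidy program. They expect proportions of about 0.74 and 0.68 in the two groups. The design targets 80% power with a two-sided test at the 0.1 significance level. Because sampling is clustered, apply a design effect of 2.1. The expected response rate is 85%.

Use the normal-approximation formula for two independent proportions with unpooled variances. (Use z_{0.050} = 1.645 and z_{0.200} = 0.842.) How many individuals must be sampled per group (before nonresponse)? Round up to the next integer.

n = (z_{α/2} + z_β)² · [p₁(1−p₁) + p₂(1−p₂)] / (p₁ − p₂)²
  = (1.645 + 0.842)² · (0.74·0.26 + 0.68·0.32) / (0.06)²
  = (2.487)² · (0.1924 + 0.2176) / 0.0036
  = 6.1852 · 0.4100 / 0.0036
  = 704.42
Design effect: 2.1 × 704.42 = 1479.29.
Adjust for 85% response: 1479.29 / 0.85 = 1740.34.
Round up → n = 1741 per group.

n = 1741 per group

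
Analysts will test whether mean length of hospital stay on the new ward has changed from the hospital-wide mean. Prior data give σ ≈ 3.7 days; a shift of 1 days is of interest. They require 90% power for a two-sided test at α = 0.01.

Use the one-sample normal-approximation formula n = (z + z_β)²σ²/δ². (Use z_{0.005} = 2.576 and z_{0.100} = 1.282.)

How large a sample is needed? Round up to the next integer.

n = 204

n = (z_{α/2} + z_β)² · σ² / δ²
  = (2.576 + 1.282)² · 3.7² / 1²
  = 14.8842 · 13.69 / 1
  = 203.76
Round up → n = 204.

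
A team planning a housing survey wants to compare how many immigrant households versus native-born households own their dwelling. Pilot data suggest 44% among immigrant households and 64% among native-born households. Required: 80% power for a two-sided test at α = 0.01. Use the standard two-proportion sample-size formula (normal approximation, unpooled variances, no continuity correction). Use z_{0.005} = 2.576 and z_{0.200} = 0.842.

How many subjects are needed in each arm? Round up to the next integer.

n = 140 per group

n = (z_{α/2} + z_β)² · [p₁(1−p₁) + p₂(1−p₂)] / (p₁ − p₂)²
  = (2.576 + 0.842)² · (0.44·0.56 + 0.64·0.36) / (-0.20)²
  = (3.418)² · (0.2464 + 0.2304) / 0.0400
  = 11.6827 · 0.4768 / 0.0400
  = 139.26
Round up → n = 140 per group.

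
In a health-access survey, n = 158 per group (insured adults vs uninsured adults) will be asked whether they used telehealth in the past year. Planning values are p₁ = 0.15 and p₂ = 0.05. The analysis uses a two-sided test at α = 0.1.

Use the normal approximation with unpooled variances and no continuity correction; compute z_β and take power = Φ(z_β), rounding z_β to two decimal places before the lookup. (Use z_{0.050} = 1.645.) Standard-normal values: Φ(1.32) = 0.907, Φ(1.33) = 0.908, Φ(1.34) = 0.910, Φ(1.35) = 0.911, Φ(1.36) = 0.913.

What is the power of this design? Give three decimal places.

z_β = |p₁−p₂|·√(n/[p₁q₁+p₂q₂]) − z_{α/2}
    = 0.10 · √(158/0.1750) − 1.645
    = 0.10 · 30.0476 − 1.645
    = 3.0048 − 1.645 = 1.3598 → 1.36
Power = Φ(1.36) = 0.913.

Power ≈ 0.913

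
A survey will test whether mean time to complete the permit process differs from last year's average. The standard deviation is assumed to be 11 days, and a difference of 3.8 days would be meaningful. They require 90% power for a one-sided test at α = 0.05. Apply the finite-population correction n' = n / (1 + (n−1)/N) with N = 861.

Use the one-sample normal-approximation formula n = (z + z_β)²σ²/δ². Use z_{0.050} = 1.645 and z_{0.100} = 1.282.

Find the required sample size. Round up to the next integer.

n = (z_α + z_β)² · σ² / δ²
  = (1.645 + 1.282)² · 11² / 3.8²
  = 8.5673 · 121 / 14.44
  = 71.79
Finite-population correction (N = 861): 71.79 / (1 + (71.79 − 1)/861) = 66.34.
Round up → n = 67.

n = 67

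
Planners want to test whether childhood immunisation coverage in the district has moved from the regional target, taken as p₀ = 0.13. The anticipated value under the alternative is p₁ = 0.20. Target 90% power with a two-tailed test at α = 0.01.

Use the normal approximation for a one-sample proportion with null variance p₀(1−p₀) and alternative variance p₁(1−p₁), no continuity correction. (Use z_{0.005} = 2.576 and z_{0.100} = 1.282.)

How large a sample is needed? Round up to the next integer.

n = 389

n = [z_{α/2}·√(p₀q₀) + z_β·√(p₁q₁)]² / (p₁ − p₀)²
  = [2.576·√(0.13·0.87) + 1.282·√(0.20·0.80)]² / (0.07)²
  = [2.576·0.3363 + 1.282·0.4000]² / 0.0049
  = [1.3791]² / 0.0049
  = 388.16
Round up → n = 389.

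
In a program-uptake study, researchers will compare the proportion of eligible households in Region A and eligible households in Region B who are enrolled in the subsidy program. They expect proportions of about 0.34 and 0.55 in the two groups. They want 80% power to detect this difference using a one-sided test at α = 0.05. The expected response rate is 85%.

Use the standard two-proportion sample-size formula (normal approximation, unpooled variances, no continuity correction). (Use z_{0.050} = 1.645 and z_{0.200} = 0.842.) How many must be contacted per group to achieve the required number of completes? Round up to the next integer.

n = (z_α + z_β)² · [p₁(1−p₁) + p₂(1−p₂)] / (p₁ − p₂)²
  = (1.645 + 0.842)² · (0.34·0.66 + 0.55·0.45) / (-0.21)²
  = (2.487)² · (0.2244 + 0.2475) / 0.0441
  = 6.1852 · 0.4719 / 0.0441
  = 66.19
Adjust for 85% response: 66.19 / 0.85 = 77.87.
Round up → n = 78 per group.

n = 78 per group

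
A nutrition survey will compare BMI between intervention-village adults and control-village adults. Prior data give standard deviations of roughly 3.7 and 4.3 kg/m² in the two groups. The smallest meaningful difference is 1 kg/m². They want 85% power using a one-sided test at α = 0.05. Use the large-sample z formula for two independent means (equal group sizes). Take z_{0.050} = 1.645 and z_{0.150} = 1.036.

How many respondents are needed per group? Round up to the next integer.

n = (z_α + z_β)² · (σ₁² + σ₂²) / δ²
  = (1.645 + 1.036)² · (3.7² + 4.3² = 32.18) / 1²
  = 7.1878 · 32.18 / 1
  = 231.30
Round up → n = 232 per group.

n = 232 per group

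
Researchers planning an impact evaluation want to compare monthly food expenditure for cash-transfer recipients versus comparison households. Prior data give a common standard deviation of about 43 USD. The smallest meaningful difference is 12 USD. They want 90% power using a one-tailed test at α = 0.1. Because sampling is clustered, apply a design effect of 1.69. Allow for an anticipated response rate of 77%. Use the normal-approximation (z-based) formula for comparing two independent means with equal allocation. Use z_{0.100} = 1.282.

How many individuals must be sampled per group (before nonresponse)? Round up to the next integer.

n = (z_α + z_β)² · (σ₁² + σ₂²) / δ²
  = (1.282 + 1.282)² · (2·43² = 3698) / 12²
  = 6.5741 · 3698 / 144
  = 168.83
Design effect: 1.69 × 168.83 = 285.32.
Adjust for 77% response: 285.32 / 0.77 = 370.54.
Round up → n = 371 per group.

n = 371 per group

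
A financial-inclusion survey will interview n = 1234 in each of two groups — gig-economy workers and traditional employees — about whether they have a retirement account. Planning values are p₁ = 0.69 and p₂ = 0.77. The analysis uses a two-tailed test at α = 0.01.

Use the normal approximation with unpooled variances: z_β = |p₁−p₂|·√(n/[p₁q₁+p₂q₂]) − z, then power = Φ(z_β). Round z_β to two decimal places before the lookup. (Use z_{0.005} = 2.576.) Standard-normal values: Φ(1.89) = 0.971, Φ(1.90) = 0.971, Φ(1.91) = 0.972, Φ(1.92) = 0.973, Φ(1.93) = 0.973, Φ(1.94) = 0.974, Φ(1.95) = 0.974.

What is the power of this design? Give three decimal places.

z_β = |p₁−p₂|·√(n/[p₁q₁+p₂q₂]) − z_{α/2}
    = 0.08 · √(1234/0.3910) − 2.576
    = 0.08 · 56.1784 − 2.576
    = 4.4943 − 2.576 = 1.9183 → 1.92
Power = Φ(1.92) = 0.973.

Power ≈ 0.973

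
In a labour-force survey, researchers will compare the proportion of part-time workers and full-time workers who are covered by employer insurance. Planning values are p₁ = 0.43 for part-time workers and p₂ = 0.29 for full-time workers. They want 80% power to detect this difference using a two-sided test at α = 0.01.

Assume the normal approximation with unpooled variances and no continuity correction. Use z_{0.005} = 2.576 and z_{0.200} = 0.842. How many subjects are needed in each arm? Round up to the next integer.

n = 269 per group

n = (z_{α/2} + z_β)² · [p₁(1−p₁) + p₂(1−p₂)] / (p₁ − p₂)²
  = (2.576 + 0.842)² · (0.43·0.57 + 0.29·0.71) / (0.14)²
  = (3.418)² · (0.2451 + 0.2059) / 0.0196
  = 11.6827 · 0.4510 / 0.0196
  = 268.82
Round up → n = 269 per group.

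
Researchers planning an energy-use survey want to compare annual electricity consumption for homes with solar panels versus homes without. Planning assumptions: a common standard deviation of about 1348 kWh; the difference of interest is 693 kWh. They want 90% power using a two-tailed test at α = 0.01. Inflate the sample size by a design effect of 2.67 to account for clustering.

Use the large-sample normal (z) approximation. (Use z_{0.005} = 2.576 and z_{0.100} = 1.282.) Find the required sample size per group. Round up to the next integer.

n = 301 per group

n = (z_{α/2} + z_β)² · (σ₁² + σ₂²) / δ²
  = (2.576 + 1.282)² · (2·1348² = 3634208) / 693²
  = 14.8842 · 3634208 / 480249
  = 112.63
Design effect: 2.67 × 112.63 = 300.73.
Round up → n = 301 per group.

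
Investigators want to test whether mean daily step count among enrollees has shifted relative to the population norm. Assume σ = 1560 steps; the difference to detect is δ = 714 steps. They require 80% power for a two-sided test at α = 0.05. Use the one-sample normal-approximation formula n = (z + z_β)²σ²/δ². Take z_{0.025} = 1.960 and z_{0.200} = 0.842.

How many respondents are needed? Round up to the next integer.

n = 38

n = (z_{α/2} + z_β)² · σ² / δ²
  = (1.960 + 0.842)² · 1560² / 714²
  = 7.8512 · 2433600 / 509796
  = 37.48
Round up → n = 38.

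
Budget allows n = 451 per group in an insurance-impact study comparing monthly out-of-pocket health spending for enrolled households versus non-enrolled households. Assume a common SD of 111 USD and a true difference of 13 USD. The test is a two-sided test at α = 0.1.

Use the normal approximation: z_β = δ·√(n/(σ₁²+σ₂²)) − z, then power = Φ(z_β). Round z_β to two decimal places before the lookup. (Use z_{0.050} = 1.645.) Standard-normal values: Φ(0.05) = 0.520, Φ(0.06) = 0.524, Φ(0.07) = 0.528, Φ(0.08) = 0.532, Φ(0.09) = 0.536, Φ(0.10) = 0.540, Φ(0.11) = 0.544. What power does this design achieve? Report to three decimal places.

z_β = δ·√(n/(σ₁²+σ₂²)) − z_{α/2}
    = 13 · √(451/24642) − 1.645
    = 13 · 0.13529 − 1.645
    = 1.7587 − 1.645 = 0.1137 → 0.11
Power = Φ(0.11) = 0.544.

Power ≈ 0.544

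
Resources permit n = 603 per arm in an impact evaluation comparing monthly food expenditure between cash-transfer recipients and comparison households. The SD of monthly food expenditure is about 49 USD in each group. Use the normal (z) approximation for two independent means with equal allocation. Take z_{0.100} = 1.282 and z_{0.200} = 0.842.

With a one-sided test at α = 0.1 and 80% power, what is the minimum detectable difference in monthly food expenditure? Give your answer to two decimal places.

δ = (z_α + z_β) · √((σ₁²+σ₂²)/n)
  = (1.282 + 0.842) · √(4802/603)
  = 2.124 · √7.9635
  = 2.124 · 2.8220
  = 5.9939

Minimum detectable difference ≈ 5.99 USD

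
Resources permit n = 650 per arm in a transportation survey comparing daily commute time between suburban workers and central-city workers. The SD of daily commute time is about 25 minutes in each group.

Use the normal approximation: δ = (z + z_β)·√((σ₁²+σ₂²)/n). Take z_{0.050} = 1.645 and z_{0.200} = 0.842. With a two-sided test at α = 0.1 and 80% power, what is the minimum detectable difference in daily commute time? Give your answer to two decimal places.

Minimum detectable difference ≈ 3.45 minutes

δ = (z_{α/2} + z_β) · √((σ₁²+σ₂²)/n)
  = (1.645 + 0.842) · √(1250/650)
  = 2.487 · √1.9231
  = 2.487 · 1.3868
  = 3.4488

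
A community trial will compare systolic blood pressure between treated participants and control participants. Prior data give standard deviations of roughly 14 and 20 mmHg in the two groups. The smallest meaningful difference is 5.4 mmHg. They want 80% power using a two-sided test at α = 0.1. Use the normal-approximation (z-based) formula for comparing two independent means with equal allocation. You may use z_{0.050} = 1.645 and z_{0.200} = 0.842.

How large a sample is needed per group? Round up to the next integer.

n = (z_{α/2} + z_β)² · (σ₁² + σ₂²) / δ²
  = (1.645 + 0.842)² · (14² + 20² = 596) / 5.4²
  = 6.1852 · 596 / 29.16
  = 126.42
Round up → n = 127 per group.

n = 127 per group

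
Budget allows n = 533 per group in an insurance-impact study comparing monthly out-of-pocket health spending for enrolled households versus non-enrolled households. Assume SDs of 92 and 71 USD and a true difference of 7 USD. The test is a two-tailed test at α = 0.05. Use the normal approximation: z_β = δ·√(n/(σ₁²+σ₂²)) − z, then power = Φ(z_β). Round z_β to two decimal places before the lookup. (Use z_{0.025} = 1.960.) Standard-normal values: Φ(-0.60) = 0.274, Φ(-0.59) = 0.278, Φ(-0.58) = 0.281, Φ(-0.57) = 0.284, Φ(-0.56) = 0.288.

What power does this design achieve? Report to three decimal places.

z_β = δ·√(n/(σ₁²+σ₂²)) − z_{α/2}
    = 7 · √(533/13505) − 1.960
    = 7 · 0.19866 − 1.960
    = 1.3906 − 1.960 = -0.5694 → -0.57
Power = Φ(-0.57) = 0.284.

Power ≈ 0.284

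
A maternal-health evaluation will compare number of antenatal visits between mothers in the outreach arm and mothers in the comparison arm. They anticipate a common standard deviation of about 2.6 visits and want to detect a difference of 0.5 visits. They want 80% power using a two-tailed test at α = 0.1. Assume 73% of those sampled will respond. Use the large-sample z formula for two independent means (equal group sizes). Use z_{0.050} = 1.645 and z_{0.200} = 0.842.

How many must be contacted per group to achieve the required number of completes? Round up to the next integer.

n = 459 per group

n = (z_{α/2} + z_β)² · (σ₁² + σ₂²) / δ²
  = (1.645 + 0.842)² · (2·2.6² = 13.52) / 0.5²
  = 6.1852 · 13.52 / 0.25
  = 334.49
Adjust for 73% response: 334.49 / 0.73 = 458.21.
Round up → n = 459 per group.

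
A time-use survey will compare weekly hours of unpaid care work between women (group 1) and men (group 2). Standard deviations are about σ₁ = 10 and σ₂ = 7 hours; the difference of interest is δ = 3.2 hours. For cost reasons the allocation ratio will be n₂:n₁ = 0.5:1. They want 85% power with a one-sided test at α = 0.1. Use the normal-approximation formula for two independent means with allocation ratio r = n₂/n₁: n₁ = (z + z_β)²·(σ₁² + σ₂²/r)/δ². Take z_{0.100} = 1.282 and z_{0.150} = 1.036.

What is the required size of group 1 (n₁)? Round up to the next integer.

n₁ = 104

n₁ = (z_α + z_β)² · (σ₁² + σ₂²/r) / δ²
   = (1.282 + 1.036)² · (10² + 7²/0.5) / 3.2²
   = 5.3731 · (100 + 98) / 10.24
   = 5.3731 · 198 / 10.24
   = 103.89
Round up → n₁ = 104; n₂ = r·n₁ = 0.5 × 104 = 52.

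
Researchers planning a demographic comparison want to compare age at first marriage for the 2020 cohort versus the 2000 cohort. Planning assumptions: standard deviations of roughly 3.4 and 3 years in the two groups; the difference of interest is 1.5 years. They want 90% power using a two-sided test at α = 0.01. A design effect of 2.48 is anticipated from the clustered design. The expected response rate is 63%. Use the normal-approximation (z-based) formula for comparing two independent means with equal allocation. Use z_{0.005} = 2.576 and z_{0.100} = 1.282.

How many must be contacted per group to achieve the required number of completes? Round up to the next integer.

n = (z_{α/2} + z_β)² · (σ₁² + σ₂²) / δ²
  = (2.576 + 1.282)² · (3.4² + 3² = 20.56) / 1.5²
  = 14.8842 · 20.56 / 2.25
  = 136.01
Design effect: 2.48 × 136.01 = 337.30.
Adjust for 63% response: 337.30 / 0.63 = 535.40.
Round up → n = 536 per group.

n = 536 per group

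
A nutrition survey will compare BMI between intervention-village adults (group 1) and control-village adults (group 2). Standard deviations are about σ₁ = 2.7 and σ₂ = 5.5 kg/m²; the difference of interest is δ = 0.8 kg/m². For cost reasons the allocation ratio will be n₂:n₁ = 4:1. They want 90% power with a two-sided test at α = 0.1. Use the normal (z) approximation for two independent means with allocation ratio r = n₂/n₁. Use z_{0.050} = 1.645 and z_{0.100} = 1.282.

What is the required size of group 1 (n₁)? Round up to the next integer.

n₁ = 199

n₁ = (z_{α/2} + z_β)² · (σ₁² + σ₂²/r) / δ²
   = (1.645 + 1.282)² · (2.7² + 5.5²/4) / 0.8²
   = 8.5673 · (7.29 + 7.5625) / 0.64
   = 8.5673 · 14.8525 / 0.64
   = 198.82
Round up → n₁ = 199; n₂ = r·n₁ = 4 × 199 = 796.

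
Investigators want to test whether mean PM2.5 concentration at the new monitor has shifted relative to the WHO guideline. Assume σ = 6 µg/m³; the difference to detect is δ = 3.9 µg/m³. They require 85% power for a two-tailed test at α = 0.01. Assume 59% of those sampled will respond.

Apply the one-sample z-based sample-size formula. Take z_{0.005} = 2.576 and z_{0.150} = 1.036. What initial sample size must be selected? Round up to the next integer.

n = (z_{α/2} + z_β)² · σ² / δ²
  = (2.576 + 1.036)² · 6² / 3.9²
  = 13.0465 · 36 / 15.21
  = 30.88
Adjust for 59% response: 30.88 / 0.59 = 52.34.
Round up → n = 53.

n = 53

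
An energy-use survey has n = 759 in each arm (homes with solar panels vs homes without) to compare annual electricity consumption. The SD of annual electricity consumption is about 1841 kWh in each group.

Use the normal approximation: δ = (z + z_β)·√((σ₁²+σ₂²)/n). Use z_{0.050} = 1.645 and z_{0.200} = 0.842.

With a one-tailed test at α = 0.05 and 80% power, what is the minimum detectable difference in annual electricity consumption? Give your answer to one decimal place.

δ = (z_α + z_β) · √((σ₁²+σ₂²)/n)
  = (1.645 + 0.842) · √(6778562/759)
  = 2.487 · √8930.9
  = 2.487 · 94.5035
  = 235.0302

Minimum detectable difference ≈ 235.0 kWh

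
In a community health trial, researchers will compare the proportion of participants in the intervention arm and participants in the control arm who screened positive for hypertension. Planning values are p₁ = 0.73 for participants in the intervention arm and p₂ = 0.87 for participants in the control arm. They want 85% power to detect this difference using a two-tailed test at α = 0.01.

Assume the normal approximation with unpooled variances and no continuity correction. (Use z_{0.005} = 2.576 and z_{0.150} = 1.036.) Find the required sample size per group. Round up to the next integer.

n = (z_{α/2} + z_β)² · [p₁(1−p₁) + p₂(1−p₂)] / (p₁ − p₂)²
  = (2.576 + 1.036)² · (0.73·0.27 + 0.87·0.13) / (-0.14)²
  = (3.612)² · (0.1971 + 0.1131) / 0.0196
  = 13.0465 · 0.3102 / 0.0196
  = 206.48
Round up → n = 207 per group.

n = 207 per group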